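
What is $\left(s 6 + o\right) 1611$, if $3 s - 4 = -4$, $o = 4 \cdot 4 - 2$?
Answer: $22554$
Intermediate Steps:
$o = 14$ ($o = 16 - 2 = 14$)
$s = 0$ ($s = \frac{4}{3} + \frac{1}{3} \left(-4\right) = \frac{4}{3} - \frac{4}{3} = 0$)
$\left(s 6 + o\right) 1611 = \left(0 \cdot 6 + 14\right) 1611 = \left(0 + 14\right) 1611 = 14 \cdot 1611 = 22554$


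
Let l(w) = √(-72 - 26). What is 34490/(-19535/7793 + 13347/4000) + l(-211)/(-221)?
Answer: 1075122280000/25873171 - 7*I*√2/221 ≈ 41554.0 - 0.044794*I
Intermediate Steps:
l(w) = 7*I*√2 (l(w) = √(-98) = 7*I*√2)
34490/(-19535/7793 + 13347/4000) + l(-211)/(-221) = 34490/(-19535/7793 + 13347/4000) + (7*I*√2)/(-221) = 34490/(-19535*1/7793 + 13347*(1/4000)) + (7*I*√2)*(-1/221) = 34490/(-19535/7793 + 13347/4000) - 7*I*√2/221 = 34490/(25873171/31172000) - 7*I*√2/221 = 34490*(31172000/25873171) - 7*I*√2/221 = 1075122280000/25873171 - 7*I*√2/221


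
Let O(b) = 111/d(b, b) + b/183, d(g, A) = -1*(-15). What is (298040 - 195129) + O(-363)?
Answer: 31389507/305 ≈ 1.0292e+5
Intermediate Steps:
d(g, A) = 15
O(b) = 37/5 + b/183 (O(b) = 111/15 + b/183 = 111*(1/15) + b*(1/183) = 37/5 + b/183)
(298040 - 195129) + O(-363) = (298040 - 195129) + (37/5 + (1/183)*(-363)) = 102911 + (37/5 - 121/61) = 102911 + 1652/305 = 31389507/305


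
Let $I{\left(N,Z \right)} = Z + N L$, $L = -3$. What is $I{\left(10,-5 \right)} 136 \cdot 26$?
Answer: $-123760$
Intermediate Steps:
$I{\left(N,Z \right)} = Z - 3 N$ ($I{\left(N,Z \right)} = Z + N \left(-3\right) = Z - 3 N$)
$I{\left(10,-5 \right)} 136 \cdot 26 = \left(-5 - 30\right) 136 \cdot 26 = \left(-35\right) 136 \cdot 26 = \left(-4760\right) 26 = -123760$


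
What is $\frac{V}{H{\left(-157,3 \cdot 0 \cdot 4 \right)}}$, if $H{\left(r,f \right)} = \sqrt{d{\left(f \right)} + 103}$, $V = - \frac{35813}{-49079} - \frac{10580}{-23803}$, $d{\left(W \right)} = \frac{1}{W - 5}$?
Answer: $\frac{1371712659 \sqrt{2570}}{600468902618} \approx 0.11581$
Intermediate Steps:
$d{\left(W \right)} = \frac{1}{-5 + W}$
$V = \frac{1371712659}{1168227437}$ ($V = \left(-35813\right) \left(- \frac{1}{49079}\right) - - \frac{10580}{23803} = \frac{35813}{49079} + \frac{10580}{23803} = \frac{1371712659}{1168227437} \approx 1.1742$)
$H{\left(r,f \right)} = \sqrt{103 + \frac{1}{-5 + f}}$ ($H{\left(r,f \right)} = \sqrt{\frac{1}{-5 + f} + 103} = \sqrt{103 + \frac{1}{-5 + f}}$)
$\frac{V}{H{\left(-157,3 \cdot 0 \cdot 4 \right)}} = \frac{1371712659}{1168227437 \sqrt{\frac{-514 + 103 \cdot 3 \cdot 0 \cdot 4}{-5 + 3 \cdot 0 \cdot 4}}} = \frac{1371712659}{1168227437 \sqrt{\frac{-514 + 103 \cdot 0 \cdot 4}{-5 + 0 \cdot 4}}} = \frac{1371712659}{1168227437 \sqrt{\frac{-514 + 103 \cdot 0}{-5 + 0}}} = \frac{1371712659}{1168227437 \sqrt{\frac{-514 + 0}{-5}}} = \frac{1371712659}{1168227437 \sqrt{\left(- \frac{1}{5}\right) \left(-514\right)}} = \frac{1371712659}{1168227437 \sqrt{\frac{514}{5}}} = \frac{1371712659}{1168227437 \frac{\sqrt{2570}}{5}} = \frac{1371712659 \frac{\sqrt{2570}}{514}}{1168227437} = \frac{1371712659 \sqrt{2570}}{600468902618}$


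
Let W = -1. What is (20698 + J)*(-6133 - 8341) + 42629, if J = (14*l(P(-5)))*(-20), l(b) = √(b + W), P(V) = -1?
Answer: -299540223 + 4052720*I*√2 ≈ -2.9954e+8 + 5.7314e+6*I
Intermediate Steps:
l(b) = √(-1 + b) (l(b) = √(b - 1) = √(-1 + b))
J = -280*I*√2 (J = (14*√(-1 - 1))*(-20) = (14*√(-2))*(-20) = (14*(I*√2))*(-20) = (14*I*√2)*(-20) = -280*I*√2 ≈ -395.98*I)
(20698 + J)*(-6133 - 8341) + 42629 = (20698 - 280*I*√2)*(-6133 - 8341) + 42629 = (20698 - 280*I*√2)*(-14474) + 42629 = (-299582852 + 4052720*I*√2) + 42629 = -299540223 + 4052720*I*√2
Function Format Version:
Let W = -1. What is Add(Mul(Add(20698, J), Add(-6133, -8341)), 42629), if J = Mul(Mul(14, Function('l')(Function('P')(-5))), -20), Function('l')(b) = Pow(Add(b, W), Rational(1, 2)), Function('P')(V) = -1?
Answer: Add(-299540223, Mul(4052720, I, Pow(2, Rational(1, 2)))) ≈ Add(-2.9954e+8, Mul(5.7314e+6, I))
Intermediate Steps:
Function('l')(b) = Pow(Add(-1, b), Rational(1, 2)) (Function('l')(b) = Pow(Add(b, -1), Rational(1, 2)) = Pow(Add(-1, b), Rational(1, 2)))
J = Mul(-280, I, Pow(2, Rational(1, 2))) (J = Mul(Mul(14, Pow(Add(-1, -1), Rational(1, 2))), -20) = Mul(Mul(14, Pow(-2, Rational(1, 2))), -20) = Mul(Mul(14, Mul(I, Pow(2, Rational(1, 2)))), -20) = Mul(Mul(14, I, Pow(2, Rational(1, 2))), -20) = Mul(-280, I, Pow(2, Rational(1, 2))) ≈ Mul(-395.98, I))
Add(Mul(Add(20698, J), Add(-6133, -8341)), 42629) = Add(Mul(Add(20698, Mul(-280, I, Pow(2, Rational(1, 2)))), Add(-6133, -8341)), 42629) = Add(Mul(Add(20698, Mul(-280, I, Pow(2, Rational(1, 2)))), -14474), 42629) = Add(Add(-299582852, Mul(4052720, I, Pow(2, Rational(1, 2)))), 42629) = Add(-299540223, Mul(4052720, I, Pow(2, Rational(1, 2))))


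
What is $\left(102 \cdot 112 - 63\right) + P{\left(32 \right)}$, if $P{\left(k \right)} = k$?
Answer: $11393$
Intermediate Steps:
$\left(102 \cdot 112 - 63\right) + P{\left(32 \right)} = \left(102 \cdot 112 - 63\right) + 32 = \left(11424 - 63\right) + 32 = 11361 + 32 = 11393$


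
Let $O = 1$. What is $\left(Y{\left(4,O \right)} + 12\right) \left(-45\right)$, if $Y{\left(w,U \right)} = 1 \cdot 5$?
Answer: $-765$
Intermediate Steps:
$Y{\left(w,U \right)} = 5$
$\left(Y{\left(4,O \right)} + 12\right) \left(-45\right) = \left(5 + 12\right) \left(-45\right) = 17 \left(-45\right) = -765$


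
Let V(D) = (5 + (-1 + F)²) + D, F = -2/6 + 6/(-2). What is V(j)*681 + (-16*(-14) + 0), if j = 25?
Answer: 100325/3 ≈ 33442.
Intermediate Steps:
F = -10/3 (F = -2*⅙ + 6*(-½) = -⅓ - 3 = -10/3 ≈ -3.3333)
V(D) = 214/9 + D (V(D) = (5 + (-1 - 10/3)²) + D = (5 + (-13/3)²) + D = (5 + 169/9) + D = 214/9 + D)
V(j)*681 + (-16*(-14) + 0) = (214/9 + 25)*681 + (-16*(-14) + 0) = (439/9)*681 + (224 + 0) = 99653/3 + 224 = 100325/3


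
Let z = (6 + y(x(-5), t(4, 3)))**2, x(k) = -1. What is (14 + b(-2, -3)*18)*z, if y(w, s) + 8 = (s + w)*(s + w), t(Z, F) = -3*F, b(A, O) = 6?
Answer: 1171688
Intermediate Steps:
y(w, s) = -8 + (s + w)**2 (y(w, s) = -8 + (s + w)*(s + w) = -8 + (s + w)**2)
z = 9604 (z = (6 + (-8 + (-3*3 - 1)**2))**2 = (6 + (-8 + (-9 - 1)**2))**2 = (6 + (-8 + (-10)**2))**2 = (6 + (-8 + 100))**2 = (6 + 92)**2 = 98**2 = 9604)
(14 + b(-2, -3)*18)*z = (14 + 6*18)*9604 = (14 + 108)*9604 = 122*9604 = 1171688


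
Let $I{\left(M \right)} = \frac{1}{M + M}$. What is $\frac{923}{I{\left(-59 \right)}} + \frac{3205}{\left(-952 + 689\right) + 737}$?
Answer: $- \frac{51622031}{474} \approx -1.0891 \cdot 10^{5}$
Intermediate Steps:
$I{\left(M \right)} = \frac{1}{2 M}$
$\frac{923}{I{\left(-59 \right)}} + \frac{3205}{\left(-952 + 689\right) + 737} = \frac{923}{\frac{1}{2} \frac{1}{-59}} + \frac{3205}{\left(-952 + 689\right) + 737} = \frac{923}{\frac{1}{2} \left(- \frac{1}{59}\right)} + \frac{3205}{-263 + 737} = \frac{923}{- \frac{1}{118}} + \frac{3205}{474} = 923 \left(-118\right) + 3205 \cdot \frac{1}{474} = -108914 + \frac{3205}{474} = - \frac{51622031}{474}$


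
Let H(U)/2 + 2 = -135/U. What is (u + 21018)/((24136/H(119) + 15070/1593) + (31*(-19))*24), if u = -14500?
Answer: -1936461951/5340764575 ≈ -0.36258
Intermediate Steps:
H(U) = -4 - 270/U (H(U) = -4 + 2*(-135/U) = -4 - 270/U)
(u + 21018)/((24136/H(119) + 15070/1593) + (31*(-19))*24) = (-14500 + 21018)/((24136/(-4 - 270/119) + 15070/1593) + (31*(-19))*24) = 6518/((24136/(-4 - 270*1/119) + 15070*(1/1593)) - 589*24) = 6518/((24136/(-4 - 270/119) + 15070/1593) - 14136) = 6518/((24136/(-746/119) + 15070/1593) - 14136) = 6518/((24136*(-119/746) + 15070/1593) - 14136) = 6518/((-1436092/373 + 15070/1593) - 14136) = 6518/(-2282073446/594189 - 14136) = 6518/(-10681529150/594189) = 6518*(-594189/10681529150) = -1936461951/5340764575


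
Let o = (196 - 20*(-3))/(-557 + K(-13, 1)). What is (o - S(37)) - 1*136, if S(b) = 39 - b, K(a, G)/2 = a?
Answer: -80710/583 ≈ -138.44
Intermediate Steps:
K(a, G) = 2*a
o = -256/583 (o = (196 - 20*(-3))/(-557 + 2*(-13)) = (196 + 60)/(-557 - 26) = 256/(-583) = 256*(-1/583) = -256/583 ≈ -0.43911)
(o - S(37)) - 1*136 = (-256/583 - (39 - 1*37)) - 1*136 = (-256/583 - (39 - 37)) - 136 = (-256/583 - 1*2) - 136 = (-256/583 - 2) - 136 = -1422/583 - 136 = -80710/583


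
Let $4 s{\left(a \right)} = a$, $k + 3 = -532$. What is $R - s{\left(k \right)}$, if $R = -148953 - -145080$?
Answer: $- \frac{14957}{4} \approx -3739.3$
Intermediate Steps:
$k = -535$ ($k = -3 - 532 = -535$)
$s{\left(a \right)} = \frac{a}{4}$
$R = -3873$ ($R = -148953 + 145080 = -3873$)
$R - s{\left(k \right)} = -3873 - \frac{1}{4} \left(-535\right) = -3873 - - \frac{535}{4} = -3873 + \frac{535}{4} = - \frac{14957}{4}$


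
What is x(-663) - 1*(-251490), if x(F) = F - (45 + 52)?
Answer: 250730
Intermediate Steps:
x(F) = -97 + F (x(F) = F - 1*97 = F - 97 = -97 + F)
x(-663) - 1*(-251490) = (-97 - 663) - 1*(-251490) = -760 + 251490 = 250730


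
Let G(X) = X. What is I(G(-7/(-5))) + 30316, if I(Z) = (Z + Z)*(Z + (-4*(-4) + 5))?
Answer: 759468/25 ≈ 30379.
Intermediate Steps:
I(Z) = 2*Z*(21 + Z) (I(Z) = (2*Z)*(Z + (16 + 5)) = (2*Z)*(Z + 21) = (2*Z)*(21 + Z) = 2*Z*(21 + Z))
I(G(-7/(-5))) + 30316 = 2*(-7/(-5))*(21 - 7/(-5)) + 30316 = 2*(-7*(-⅕))*(21 - 7*(-⅕)) + 30316 = 2*(7/5)*(21 + 7/5) + 30316 = 2*(7/5)*(112/5) + 30316 = 1568/25 + 30316 = 759468/25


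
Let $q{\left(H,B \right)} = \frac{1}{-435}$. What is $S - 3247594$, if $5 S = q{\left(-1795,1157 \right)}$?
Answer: $- \frac{7063516951}{2175} \approx -3.2476 \cdot 10^{6}$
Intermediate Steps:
$q{\left(H,B \right)} = - \frac{1}{435}$
$S = - \frac{1}{2175}$ ($S = \frac{1}{5} \left(- \frac{1}{435}\right) = - \frac{1}{2175} \approx -0.00045977$)
$S - 3247594 = - \frac{1}{2175} - 3247594 = - \frac{7063516951}{2175}$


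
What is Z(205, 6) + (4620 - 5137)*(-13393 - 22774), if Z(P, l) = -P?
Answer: 18698134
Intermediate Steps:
Z(205, 6) + (4620 - 5137)*(-13393 - 22774) = -1*205 + (4620 - 5137)*(-13393 - 22774) = -205 - 517*(-36167) = -205 + 18698339 = 18698134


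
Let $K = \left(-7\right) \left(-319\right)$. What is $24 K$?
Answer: $53592$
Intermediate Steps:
$K = 2233$
$24 K = 24 \cdot 2233 = 53592$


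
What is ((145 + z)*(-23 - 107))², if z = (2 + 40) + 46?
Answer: 917484100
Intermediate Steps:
z = 88 (z = 42 + 46 = 88)
((145 + z)*(-23 - 107))² = ((145 + 88)*(-23 - 107))² = (233*(-130))² = (-30290)² = 917484100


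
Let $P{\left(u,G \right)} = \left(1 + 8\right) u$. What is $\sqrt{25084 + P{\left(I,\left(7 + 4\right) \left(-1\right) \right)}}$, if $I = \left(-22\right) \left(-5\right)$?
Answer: $\sqrt{26074} \approx 161.47$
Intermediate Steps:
$I = 110$
$P{\left(u,G \right)} = 9 u$
$\sqrt{25084 + P{\left(I,\left(7 + 4\right) \left(-1\right) \right)}} = \sqrt{25084 + 9 \cdot 110} = \sqrt{25084 + 990} = \sqrt{26074}$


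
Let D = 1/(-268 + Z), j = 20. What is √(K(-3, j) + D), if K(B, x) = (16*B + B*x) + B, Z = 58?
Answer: I*√4895310/210 ≈ 10.536*I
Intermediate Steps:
K(B, x) = 17*B + B*x
D = -1/210 (D = 1/(-268 + 58) = 1/(-210) = -1/210 ≈ -0.0047619)
√(K(-3, j) + D) = √(-3*(17 + 20) - 1/210) = √(-3*37 - 1/210) = √(-111 - 1/210) = √(-23311/210) = I*√4895310/210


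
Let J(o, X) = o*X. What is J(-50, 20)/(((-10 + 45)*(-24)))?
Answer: 25/21 ≈ 1.1905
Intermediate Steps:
J(o, X) = X*o
J(-50, 20)/(((-10 + 45)*(-24))) = (20*(-50))/(((-10 + 45)*(-24))) = -1000/(35*(-24)) = -1000/(-840) = -1000*(-1/840) = 25/21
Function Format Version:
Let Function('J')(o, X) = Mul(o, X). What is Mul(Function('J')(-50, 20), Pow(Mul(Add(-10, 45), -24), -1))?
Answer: Rational(25, 21) ≈ 1.1905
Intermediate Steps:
Function('J')(o, X) = Mul(X, o)
Mul(Function('J')(-50, 20), Pow(Mul(Add(-10, 45), -24), -1)) = Mul(Mul(20, -50), Pow(Mul(Add(-10, 45), -24), -1)) = Mul(-1000, Pow(Mul(35, -24), -1)) = Mul(-1000, Pow(-840, -1)) = Mul(-1000, Rational(-1, 840)) = Rational(25, 21)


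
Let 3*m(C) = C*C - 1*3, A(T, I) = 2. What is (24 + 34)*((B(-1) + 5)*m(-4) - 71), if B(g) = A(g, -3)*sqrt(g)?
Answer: -8584/3 + 1508*I/3 ≈ -2861.3 + 502.67*I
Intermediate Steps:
m(C) = -1 + C**2/3 (m(C) = (C*C - 1*3)/3 = (C**2 - 3)/3 = (-3 + C**2)/3 = -1 + C**2/3)
B(g) = 2*sqrt(g)
(24 + 34)*((B(-1) + 5)*m(-4) - 71) = (24 + 34)*((2*sqrt(-1) + 5)*(-1 + (1/3)*(-4)**2) - 71) = 58*((2*I + 5)*(-1 + (1/3)*16) - 71) = 58*((5 + 2*I)*(-1 + 16/3) - 71) = 58*((5 + 2*I)*(13/3) - 71) = 58*((65/3 + 26*I/3) - 71) = 58*(-148/3 + 26*I/3) = -8584/3 + 1508*I/3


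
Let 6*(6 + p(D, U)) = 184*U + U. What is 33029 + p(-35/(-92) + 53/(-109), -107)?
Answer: 178343/6 ≈ 29724.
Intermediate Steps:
p(D, U) = -6 + 185*U/6 (p(D, U) = -6 + (184*U + U)/6 = -6 + (185*U)/6 = -6 + 185*U/6)
33029 + p(-35/(-92) + 53/(-109), -107) = 33029 + (-6 + (185/6)*(-107)) = 33029 + (-6 - 19795/6) = 33029 - 19831/6 = 178343/6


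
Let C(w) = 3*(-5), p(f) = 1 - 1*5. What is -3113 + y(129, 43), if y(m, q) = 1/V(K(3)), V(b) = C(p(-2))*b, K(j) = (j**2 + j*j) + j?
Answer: -980596/315 ≈ -3113.0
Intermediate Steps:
K(j) = j + 2*j**2 (K(j) = (j**2 + j**2) + j = 2*j**2 + j = j + 2*j**2)
p(f) = -4 (p(f) = 1 - 5 = -4)
C(w) = -15
V(b) = -15*b
y(m, q) = -1/315 (y(m, q) = 1/(-45*(1 + 2*3)) = 1/(-45*(1 + 6)) = 1/(-45*7) = 1/(-15*21) = 1/(-315) = -1/315)
-3113 + y(129, 43) = -3113 - 1/315 = -980596/315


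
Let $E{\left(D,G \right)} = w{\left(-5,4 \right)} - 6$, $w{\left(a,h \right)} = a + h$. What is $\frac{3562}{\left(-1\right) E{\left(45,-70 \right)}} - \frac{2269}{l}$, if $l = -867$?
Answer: $\frac{3104137}{6069} \approx 511.47$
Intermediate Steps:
$E{\left(D,G \right)} = -7$ ($E{\left(D,G \right)} = \left(-5 + 4\right) - 6 = -1 - 6 = -7$)
$\frac{3562}{\left(-1\right) E{\left(45,-70 \right)}} - \frac{2269}{l} = \frac{3562}{\left(-1\right) \left(-7\right)} - \frac{2269}{-867} = \frac{3562}{7} - - \frac{2269}{867} = 3562 \cdot \frac{1}{7} + \frac{2269}{867} = \frac{3562}{7} + \frac{2269}{867} = \frac{3104137}{6069}$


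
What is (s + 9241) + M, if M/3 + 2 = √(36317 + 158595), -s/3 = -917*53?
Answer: 155038 + 12*√12182 ≈ 1.5636e+5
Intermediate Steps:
s = 145803 (s = -(-2751)*53 = -3*(-48601) = 145803)
M = -6 + 12*√12182 (M = -6 + 3*√(36317 + 158595) = -6 + 3*√194912 = -6 + 3*(4*√12182) = -6 + 12*√12182 ≈ 1318.5)
(s + 9241) + M = (145803 + 9241) + (-6 + 12*√12182) = 155044 + (-6 + 12*√12182) = 155038 + 12*√12182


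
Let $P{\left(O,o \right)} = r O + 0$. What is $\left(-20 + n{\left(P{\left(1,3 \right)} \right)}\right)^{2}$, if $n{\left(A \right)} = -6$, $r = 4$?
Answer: $676$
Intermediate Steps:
$P{\left(O,o \right)} = 4 O$ ($P{\left(O,o \right)} = 4 O + 0 = 4 O$)
$\left(-20 + n{\left(P{\left(1,3 \right)} \right)}\right)^{2} = \left(-20 - 6\right)^{2} = \left(-26\right)^{2} = 676$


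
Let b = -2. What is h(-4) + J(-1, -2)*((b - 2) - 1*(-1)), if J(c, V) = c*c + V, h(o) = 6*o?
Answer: -21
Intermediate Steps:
J(c, V) = V + c² (J(c, V) = c² + V = V + c²)
h(-4) + J(-1, -2)*((b - 2) - 1*(-1)) = 6*(-4) + (-2 + (-1)²)*((-2 - 2) - 1*(-1)) = -24 + (-2 + 1)*(-4 + 1) = -24 - 1*(-3) = -24 + 3 = -21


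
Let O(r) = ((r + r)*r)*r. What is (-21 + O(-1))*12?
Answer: -276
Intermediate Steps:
O(r) = 2*r³ (O(r) = ((2*r)*r)*r = (2*r²)*r = 2*r³)
(-21 + O(-1))*12 = (-21 + 2*(-1)³)*12 = (-21 + 2*(-1))*12 = (-21 - 2)*12 = -23*12 = -276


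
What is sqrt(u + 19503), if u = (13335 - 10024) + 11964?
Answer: sqrt(34778) ≈ 186.49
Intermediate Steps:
u = 15275 (u = 3311 + 11964 = 15275)
sqrt(u + 19503) = sqrt(15275 + 19503) = sqrt(34778)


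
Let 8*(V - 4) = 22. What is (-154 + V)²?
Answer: 346921/16 ≈ 21683.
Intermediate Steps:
V = 27/4 (V = 4 + (⅛)*22 = 4 + 11/4 = 27/4 ≈ 6.7500)
(-154 + V)² = (-154 + 27/4)² = (-589/4)² = 346921/16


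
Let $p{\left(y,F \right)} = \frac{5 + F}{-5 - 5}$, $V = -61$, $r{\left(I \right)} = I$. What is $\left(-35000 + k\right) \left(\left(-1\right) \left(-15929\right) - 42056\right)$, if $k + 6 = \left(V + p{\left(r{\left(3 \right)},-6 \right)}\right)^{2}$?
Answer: $\frac{81770168313}{100} \approx 8.177 \cdot 10^{8}$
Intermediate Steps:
$p{\left(y,F \right)} = - \frac{1}{2} - \frac{F}{10}$ ($p{\left(y,F \right)} = \frac{5 + F}{-10} = \left(5 + F\right) \left(- \frac{1}{10}\right) = - \frac{1}{2} - \frac{F}{10}$)
$k = \frac{370281}{100}$ ($k = -6 + \left(-61 - - \frac{1}{10}\right)^{2} = -6 + \left(-61 + \left(- \frac{1}{2} + \frac{3}{5}\right)\right)^{2} = -6 + \left(-61 + \frac{1}{10}\right)^{2} = -6 + \left(- \frac{609}{10}\right)^{2} = -6 + \frac{370881}{100} = \frac{370281}{100} \approx 3702.8$)
$\left(-35000 + k\right) \left(\left(-1\right) \left(-15929\right) - 42056\right) = \left(-35000 + \frac{370281}{100}\right) \left(\left(-1\right) \left(-15929\right) - 42056\right) = - \frac{3129719 \left(15929 - 42056\right)}{100} = \left(- \frac{3129719}{100}\right) \left(-26127\right) = \frac{81770168313}{100}$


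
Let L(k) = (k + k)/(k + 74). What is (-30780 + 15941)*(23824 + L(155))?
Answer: -80961673034/229 ≈ -3.5354e+8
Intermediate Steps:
L(k) = 2*k/(74 + k) (L(k) = (2*k)/(74 + k) = 2*k/(74 + k))
(-30780 + 15941)*(23824 + L(155)) = (-30780 + 15941)*(23824 + 2*155/(74 + 155)) = -14839*(23824 + 2*155/229) = -14839*(23824 + 2*155*(1/229)) = -14839*(23824 + 310/229) = -14839*5456006/229 = -80961673034/229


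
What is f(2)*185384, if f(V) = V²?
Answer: 741536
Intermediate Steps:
f(2)*185384 = 2²*185384 = 4*185384 = 741536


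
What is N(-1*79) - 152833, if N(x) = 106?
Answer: -152727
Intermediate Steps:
N(-1*79) - 152833 = 106 - 152833 = -152727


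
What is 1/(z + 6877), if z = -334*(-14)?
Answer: 1/11553 ≈ 8.6558e-5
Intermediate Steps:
z = 4676
1/(z + 6877) = 1/(4676 + 6877) = 1/11553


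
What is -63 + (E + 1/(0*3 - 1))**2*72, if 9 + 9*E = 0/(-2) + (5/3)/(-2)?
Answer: 20435/81 ≈ 252.28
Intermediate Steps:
E = -59/54 (E = -1 + (0/(-2) + (5/3)/(-2))/9 = -1 + (0*(-1/2) + (5*(1/3))*(-1/2))/9 = -1 + (0 + (5/3)*(-1/2))/9 = -1 + (0 - 5/6)/9 = -1 + (1/9)*(-5/6) = -1 - 5/54 = -59/54 ≈ -1.0926)
-63 + (E + 1/(0*3 - 1))**2*72 = -63 + (-59/54 + 1/(0*3 - 1))**2*72 = -63 + (-59/54 + 1/(0 - 1))**2*72 = -63 + (-59/54 + 1/(-1))**2*72 = -63 + (-59/54 - 1)**2*72 = -63 + (-113/54)**2*72 = -63 + (12769/2916)*72 = -63 + 25538/81 = 20435/81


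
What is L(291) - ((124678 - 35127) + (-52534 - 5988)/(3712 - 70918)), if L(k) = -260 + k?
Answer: -3008169821/33603 ≈ -89521.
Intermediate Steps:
L(291) - ((124678 - 35127) + (-52534 - 5988)/(3712 - 70918)) = (-260 + 291) - ((124678 - 35127) + (-52534 - 5988)/(3712 - 70918)) = 31 - (89551 - 58522/(-67206)) = 31 - (89551 - 58522*(-1/67206)) = 31 - (89551 + 29261/33603) = 31 - 1*3009211514/33603 = 31 - 3009211514/33603 = -3008169821/33603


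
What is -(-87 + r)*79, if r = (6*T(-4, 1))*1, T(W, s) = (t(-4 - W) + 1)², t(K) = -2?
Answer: 6399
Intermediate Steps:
T(W, s) = 1 (T(W, s) = (-2 + 1)² = (-1)² = 1)
r = 6 (r = (6*1)*1 = 6*1 = 6)
-(-87 + r)*79 = -(-87 + 6)*79 = -(-81)*79 = -1*(-6399) = 6399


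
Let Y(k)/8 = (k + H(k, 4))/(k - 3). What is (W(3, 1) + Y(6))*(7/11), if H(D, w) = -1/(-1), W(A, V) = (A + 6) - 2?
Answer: 49/3 ≈ 16.333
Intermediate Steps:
W(A, V) = 4 + A (W(A, V) = (6 + A) - 2 = 4 + A)
H(D, w) = 1 (H(D, w) = -1*(-1) = 1)
Y(k) = 8*(1 + k)/(-3 + k) (Y(k) = 8*((k + 1)/(k - 3)) = 8*((1 + k)/(-3 + k)) = 8*(1 + k)/(-3 + k))
(W(3, 1) + Y(6))*(7/11) = ((4 + 3) + 8*(1 + 6)/(-3 + 6))*(7/11) = (7 + 8*7/3)*(7*(1/11)) = (7 + 8*(⅓)*7)*(7/11) = (7 + 56/3)*(7/11) = (77/3)*(7/11) = 49/3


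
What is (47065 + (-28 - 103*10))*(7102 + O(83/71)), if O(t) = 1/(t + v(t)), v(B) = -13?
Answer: 274459773263/840 ≈ 3.2674e+8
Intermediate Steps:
O(t) = 1/(-13 + t) (O(t) = 1/(t - 13) = 1/(-13 + t))
(47065 + (-28 - 103*10))*(7102 + O(83/71)) = (47065 + (-28 - 103*10))*(7102 + 1/(-13 + 83/71)) = (47065 + (-28 - 1030))*(7102 + 1/(-13 + 83*(1/71))) = (47065 - 1058)*(7102 + 1/(-13 + 83/71)) = 46007*(7102 + 1/(-840/71)) = 46007*(7102 - 71/840) = 46007*(5965609/840) = 274459773263/840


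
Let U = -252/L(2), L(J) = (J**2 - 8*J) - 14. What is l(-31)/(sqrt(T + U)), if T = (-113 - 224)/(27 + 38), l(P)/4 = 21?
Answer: 84*sqrt(19045)/293 ≈ 39.564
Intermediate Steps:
l(P) = 84 (l(P) = 4*21 = 84)
L(J) = -14 + J**2 - 8*J
U = 126/13 (U = -252/(-14 + 2**2 - 8*2) = -252/(-14 + 4 - 16) = -252/(-26) = -252*(-1/26) = 126/13 ≈ 9.6923)
T = -337/65 ≈ -5.1846
l(-31)/(sqrt(T + U)) = 84/(sqrt(-337/65 + 126/13)) = 84/(sqrt(293/65)) = 84/((sqrt(19045)/65)) = 84*(sqrt(19045)/293) = 84*sqrt(19045)/293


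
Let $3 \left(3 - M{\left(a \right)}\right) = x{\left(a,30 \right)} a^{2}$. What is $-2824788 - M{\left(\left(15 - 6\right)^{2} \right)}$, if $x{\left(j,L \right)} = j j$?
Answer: $11524116$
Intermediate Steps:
$x{\left(j,L \right)} = j^{2}$
$M{\left(a \right)} = 3 - \frac{a^{4}}{3}$ ($M{\left(a \right)} = 3 - \frac{a^{2} a^{2}}{3} = 3 - \frac{a^{4}}{3}$)
$-2824788 - M{\left(\left(15 - 6\right)^{2} \right)} = -2824788 - \left(3 - \frac{\left(\left(15 - 6\right)^{2}\right)^{4}}{3}\right) = -2824788 - \left(3 - \frac{\left(9^{2}\right)^{4}}{3}\right) = -2824788 - \left(3 - \frac{81^{4}}{3}\right) = -2824788 - \left(3 - 14348907\right) = -2824788 - -14348904 = -2824788 + 14348904 = 11524116$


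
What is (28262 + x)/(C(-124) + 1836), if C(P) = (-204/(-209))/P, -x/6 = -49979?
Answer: 2125993144/11895393 ≈ 178.72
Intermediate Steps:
x = 299874 (x = -6*(-49979) = 299874)
C(P) = 204/(209*P) (C(P) = (-204*(-1/209))/P = 204/(209*P))
(28262 + x)/(C(-124) + 1836) = (28262 + 299874)/((204/209)/(-124) + 1836) = 328136/((204/209)*(-1/124) + 1836) = 328136/(-51/6479 + 1836) = 328136/(11895393/6479) = 328136*(6479/11895393) = 2125993144/11895393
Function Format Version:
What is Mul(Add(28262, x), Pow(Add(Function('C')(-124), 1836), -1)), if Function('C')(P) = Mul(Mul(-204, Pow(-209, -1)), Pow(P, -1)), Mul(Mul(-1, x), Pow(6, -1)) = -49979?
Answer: Rational(2125993144, 11895393) ≈ 178.72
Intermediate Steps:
x = 299874 (x = Mul(-6, -49979) = 299874)
Function('C')(P) = Mul(Rational(204, 209), Pow(P, -1)) (Function('C')(P) = Mul(Mul(-204, Rational(-1, 209)), Pow(P, -1)) = Mul(Rational(204, 209), Pow(P, -1)))
Mul(Add(28262, x), Pow(Add(Function('C')(-124), 1836), -1)) = Mul(Add(28262, 299874), Pow(Add(Mul(Rational(204, 209), Pow(-124, -1)), 1836), -1)) = Mul(328136, Pow(Add(Mul(Rational(204, 209), Rational(-1, 124)), 1836), -1)) = Mul(328136, Pow(Add(Rational(-51, 6479), 1836), -1)) = Mul(328136, Pow(Rational(11895393, 6479), -1)) = Mul(328136, Rational(6479, 11895393)) = Rational(2125993144, 11895393)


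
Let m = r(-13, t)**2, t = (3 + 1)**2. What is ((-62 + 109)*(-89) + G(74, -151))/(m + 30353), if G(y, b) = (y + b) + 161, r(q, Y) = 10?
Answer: -4099/30453 ≈ -0.13460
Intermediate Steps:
t = 16 (t = 4**2 = 16)
G(y, b) = 161 + b + y (G(y, b) = (b + y) + 161 = 161 + b + y)
m = 100 (m = 10**2 = 100)
((-62 + 109)*(-89) + G(74, -151))/(m + 30353) = ((-62 + 109)*(-89) + (161 - 151 + 74))/(100 + 30353) = (47*(-89) + 84)/30453 = (-4183 + 84)*(1/30453) = -4099*1/30453 = -4099/30453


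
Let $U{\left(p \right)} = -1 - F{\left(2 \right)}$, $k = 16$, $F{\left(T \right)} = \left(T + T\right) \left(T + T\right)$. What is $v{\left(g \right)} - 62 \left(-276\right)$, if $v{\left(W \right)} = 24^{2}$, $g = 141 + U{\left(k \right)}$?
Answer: $17688$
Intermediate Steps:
$F{\left(T \right)} = 4 T^{2}$ ($F{\left(T \right)} = 2 T 2 T = 4 T^{2}$)
$U{\left(p \right)} = -17$ ($U{\left(p \right)} = -1 - 4 \cdot 2^{2} = -1 - 4 \cdot 4 = -1 - 16 = -17$)
$g = 124$ ($g = 141 - 17 = 124$)
$v{\left(W \right)} = 576$
$v{\left(g \right)} - 62 \left(-276\right) = 576 - 62 \left(-276\right) = 576 - -17112 = 576 + 17112 = 17688$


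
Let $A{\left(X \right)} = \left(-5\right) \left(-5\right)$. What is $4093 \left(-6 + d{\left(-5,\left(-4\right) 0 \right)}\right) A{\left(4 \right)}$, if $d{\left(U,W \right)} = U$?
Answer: $-1125575$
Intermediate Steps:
$A{\left(X \right)} = 25$
$4093 \left(-6 + d{\left(-5,\left(-4\right) 0 \right)}\right) A{\left(4 \right)} = 4093 \left(-6 - 5\right) 25 = 4093 \left(\left(-11\right) 25\right) = 4093 \left(-275\right) = -1125575$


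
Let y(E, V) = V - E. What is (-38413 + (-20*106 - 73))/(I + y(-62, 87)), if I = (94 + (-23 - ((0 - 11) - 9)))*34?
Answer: -40606/3243 ≈ -12.521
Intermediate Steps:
I = 3094 (I = (94 + (-23 - (-11 - 9)))*34 = (94 + (-23 - 1*(-20)))*34 = (94 + (-23 + 20))*34 = (94 - 3)*34 = 91*34 = 3094)
(-38413 + (-20*106 - 73))/(I + y(-62, 87)) = (-38413 + (-20*106 - 73))/(3094 + (87 - 1*(-62))) = (-38413 + (-2120 - 73))/(3094 + (87 + 62)) = (-38413 - 2193)/(3094 + 149) = -40606/3243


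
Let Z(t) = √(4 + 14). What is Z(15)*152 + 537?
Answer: 537 + 456*√2 ≈ 1181.9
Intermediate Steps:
Z(t) = 3*√2 (Z(t) = √18 = 3*√2)
Z(15)*152 + 537 = (3*√2)*152 + 537 = 456*√2 + 537 = 537 + 456*√2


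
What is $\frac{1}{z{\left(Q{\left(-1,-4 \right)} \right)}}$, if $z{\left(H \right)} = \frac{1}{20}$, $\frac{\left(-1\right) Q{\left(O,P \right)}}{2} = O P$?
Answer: $20$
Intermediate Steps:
$Q{\left(O,P \right)} = - 2 O P$
$z{\left(H \right)} = \frac{1}{20}$
$\frac{1}{z{\left(Q{\left(-1,-4 \right)} \right)}} = \frac{1}{\frac{1}{20}} = 20$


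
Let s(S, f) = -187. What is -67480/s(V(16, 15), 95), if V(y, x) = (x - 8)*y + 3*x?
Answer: 67480/187 ≈ 360.86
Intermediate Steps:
V(y, x) = 3*x + y*(-8 + x) (V(y, x) = (-8 + x)*y + 3*x = y*(-8 + x) + 3*x = 3*x + y*(-8 + x))
-67480/s(V(16, 15), 95) = -67480/(-187) = -67480*(-1/187) = 67480/187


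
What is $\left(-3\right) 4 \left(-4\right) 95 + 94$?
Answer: $4654$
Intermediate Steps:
$\left(-3\right) 4 \left(-4\right) 95 + 94 = \left(-12\right) \left(-4\right) 95 + 94 = 48 \cdot 95 + 94 = 4560 + 94 = 4654$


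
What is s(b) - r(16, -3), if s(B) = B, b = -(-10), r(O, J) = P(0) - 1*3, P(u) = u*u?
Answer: 13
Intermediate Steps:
P(u) = u**2
r(O, J) = -3 (r(O, J) = 0**2 - 1*3 = 0 - 3 = -3)
b = 10 (b = -2*(-5) = 10)
s(b) - r(16, -3) = 10 - 1*(-3) = 10 + 3 = 13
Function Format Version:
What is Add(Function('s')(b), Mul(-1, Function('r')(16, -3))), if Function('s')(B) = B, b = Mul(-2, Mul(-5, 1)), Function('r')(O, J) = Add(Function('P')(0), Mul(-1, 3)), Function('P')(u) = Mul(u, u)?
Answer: 13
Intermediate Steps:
Function('P')(u) = Pow(u, 2)
Function('r')(O, J) = -3 (Function('r')(O, J) = Add(Pow(0, 2), Mul(-1, 3)) = Add(0, -3) = -3)
b = 10 (b = Mul(-2, -5) = 10)
Add(Function('s')(b), Mul(-1, Function('r')(16, -3))) = Add(10, Mul(-1, -3)) = Add(10, 3) = 13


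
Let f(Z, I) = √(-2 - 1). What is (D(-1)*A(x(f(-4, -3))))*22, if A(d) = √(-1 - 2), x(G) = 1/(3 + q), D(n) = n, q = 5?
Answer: -22*I*√3 ≈ -38.105*I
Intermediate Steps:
f(Z, I) = I*√3 (f(Z, I) = √(-3) = I*√3)
x(G) = ⅛ (x(G) = 1/(3 + 5) = 1/8 = ⅛)
A(d) = I*√3 (A(d) = √(-3) = I*√3)
(D(-1)*A(x(f(-4, -3))))*22 = -I*√3*22 = -22*I*√3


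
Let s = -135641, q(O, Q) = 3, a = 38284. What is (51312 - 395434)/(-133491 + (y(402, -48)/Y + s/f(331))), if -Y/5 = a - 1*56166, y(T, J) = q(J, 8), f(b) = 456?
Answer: 369215376240/143544312679 ≈ 2.5721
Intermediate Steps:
y(T, J) = 3
Y = 89410 (Y = -5*(38284 - 1*56166) = -5*(38284 - 56166) = -5*(-17882) = 89410)
(51312 - 395434)/(-133491 + (y(402, -48)/Y + s/f(331))) = (51312 - 395434)/(-133491 + (3/89410 - 135641/456)) = -344122/(-133491 + (3*(1/89410) - 135641*1/456)) = -344122/(-133491 + (3/89410 - 7139/24)) = -344122/(-133491 - 319148959/1072920) = -344122/(-143544312679/1072920) = -344122*(-1072920/143544312679) = 369215376240/143544312679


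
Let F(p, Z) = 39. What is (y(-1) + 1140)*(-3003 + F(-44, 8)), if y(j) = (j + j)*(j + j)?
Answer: -3390816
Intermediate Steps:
y(j) = 4*j² (y(j) = (2*j)*(2*j) = 4*j²)
(y(-1) + 1140)*(-3003 + F(-44, 8)) = (4*(-1)² + 1140)*(-3003 + 39) = (4*1 + 1140)*(-2964) = (4 + 1140)*(-2964) = 1144*(-2964) = -3390816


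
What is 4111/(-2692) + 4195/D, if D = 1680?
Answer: 219323/226128 ≈ 0.96991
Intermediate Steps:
4111/(-2692) + 4195/D = 4111/(-2692) + 4195/1680 = 4111*(-1/2692) + 4195*(1/1680) = -4111/2692 + 839/336 = 219323/226128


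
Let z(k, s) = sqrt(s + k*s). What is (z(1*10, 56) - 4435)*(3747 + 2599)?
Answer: -28144510 + 12692*sqrt(154) ≈ -2.7987e+7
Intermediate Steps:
(z(1*10, 56) - 4435)*(3747 + 2599) = (sqrt(56*(1 + 1*10)) - 4435)*(3747 + 2599) = (sqrt(56*(1 + 10)) - 4435)*6346 = (sqrt(56*11) - 4435)*6346 = (sqrt(616) - 4435)*6346 = (2*sqrt(154) - 4435)*6346 = (-4435 + 2*sqrt(154))*6346 = -28144510 + 12692*sqrt(154)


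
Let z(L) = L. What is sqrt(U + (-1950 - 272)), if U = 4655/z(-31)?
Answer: I*sqrt(2279647)/31 ≈ 48.705*I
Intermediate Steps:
U = -4655/31 (U = 4655/(-31) = 4655*(-1/31) = -4655/31 ≈ -150.16)
sqrt(U + (-1950 - 272)) = sqrt(-4655/31 + (-1950 - 272)) = sqrt(-4655/31 - 2222) = sqrt(-73537/31) = I*sqrt(2279647)/31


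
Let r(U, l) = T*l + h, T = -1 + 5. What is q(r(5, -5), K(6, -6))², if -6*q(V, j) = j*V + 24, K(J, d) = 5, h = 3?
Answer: 3721/36 ≈ 103.36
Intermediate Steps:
T = 4
r(U, l) = 3 + 4*l (r(U, l) = 4*l + 3 = 3 + 4*l)
q(V, j) = -4 - V*j/6 (q(V, j) = -(j*V + 24)/6 = -(V*j + 24)/6 = -(24 + V*j)/6 = -4 - V*j/6)
q(r(5, -5), K(6, -6))² = (-4 - ⅙*(3 + 4*(-5))*5)² = (-4 - ⅙*(3 - 20)*5)² = (-4 - ⅙*(-17)*5)² = (-4 + 85/6)² = (61/6)² = 3721/36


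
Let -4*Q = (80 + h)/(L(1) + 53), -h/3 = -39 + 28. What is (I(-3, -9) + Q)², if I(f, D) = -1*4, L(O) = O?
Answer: 954529/46656 ≈ 20.459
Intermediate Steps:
h = 33 (h = -3*(-39 + 28) = -3*(-11) = 33)
I(f, D) = -4
Q = -113/216 (Q = -(80 + 33)/(4*(1 + 53)) = -113/(4*54) = -¼*113/54 = -113/216 ≈ -0.52315)
(I(-3, -9) + Q)² = (-4 - 113/216)² = (-977/216)² = 954529/46656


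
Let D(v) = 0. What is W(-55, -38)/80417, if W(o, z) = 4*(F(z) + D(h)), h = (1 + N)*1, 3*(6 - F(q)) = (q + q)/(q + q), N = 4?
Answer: 68/241251 ≈ 0.00028186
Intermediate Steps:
F(q) = 17/3 (F(q) = 6 - (q + q)/(3*(q + q)) = 6 - 2*q/(3*(2*q)) = 6 - 2*q*1/(2*q)/3 = 6 - ⅓*1 = 6 - ⅓ = 17/3)
h = 5 (h = (1 + 4)*1 = 5*1 = 5)
W(o, z) = 68/3 (W(o, z) = 4*(17/3 + 0) = 4*(17/3) = 68/3)
W(-55, -38)/80417 = (68/3)/80417 = (68/3)*(1/80417) = 68/241251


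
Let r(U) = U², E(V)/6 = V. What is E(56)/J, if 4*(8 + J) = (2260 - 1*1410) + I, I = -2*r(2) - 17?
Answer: 1344/793 ≈ 1.6948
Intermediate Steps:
E(V) = 6*V
I = -25 (I = -2*2² - 17 = -2*4 - 17 = -8 - 17 = -25)
J = 793/4 (J = -8 + ((2260 - 1*1410) - 25)/4 = -8 + ((2260 - 1410) - 25)/4 = -8 + (850 - 25)/4 = -8 + (¼)*825 = -8 + 825/4 = 793/4 ≈ 198.25)
E(56)/J = (6*56)/(793/4) = 336*(4/793) = 1344/793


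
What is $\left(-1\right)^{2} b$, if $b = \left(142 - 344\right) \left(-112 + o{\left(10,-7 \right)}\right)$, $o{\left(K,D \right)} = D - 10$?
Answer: $26058$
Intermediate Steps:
$o{\left(K,D \right)} = -10 + D$
$b = 26058$ ($b = \left(142 - 344\right) \left(-112 - 17\right) = - 202 \left(-112 - 17\right) = \left(-202\right) \left(-129\right) = 26058$)
$\left(-1\right)^{2} b = \left(-1\right)^{2} \cdot 26058 = 1 \cdot 26058 = 26058$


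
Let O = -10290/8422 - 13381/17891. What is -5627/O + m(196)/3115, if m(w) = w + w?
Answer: 188658298797831/66036480770 ≈ 2856.9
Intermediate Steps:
m(w) = 2*w
O = -148396586/75339001 (O = -10290*1/8422 - 13381*1/17891 = -5145/4211 - 13381/17891 = -148396586/75339001 ≈ -1.9697)
-5627/O + m(196)/3115 = -5627/(-148396586/75339001) + (2*196)/3115 = -5627*(-75339001/148396586) + 392*(1/3115) = 423932558627/148396586 + 56/445 = 188658298797831/66036480770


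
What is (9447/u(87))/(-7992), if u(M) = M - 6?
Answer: -3149/215784 ≈ -0.014593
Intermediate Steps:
u(M) = -6 + M
(9447/u(87))/(-7992) = (9447/(-6 + 87))/(-7992) = (9447/81)*(-1/7992) = (9447*(1/81))*(-1/7992) = (3149/27)*(-1/7992) = -3149/215784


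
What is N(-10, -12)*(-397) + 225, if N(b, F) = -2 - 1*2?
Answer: 1813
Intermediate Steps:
N(b, F) = -4 (N(b, F) = -2 - 2 = -4)
N(-10, -12)*(-397) + 225 = -4*(-397) + 225 = 1588 + 225 = 1813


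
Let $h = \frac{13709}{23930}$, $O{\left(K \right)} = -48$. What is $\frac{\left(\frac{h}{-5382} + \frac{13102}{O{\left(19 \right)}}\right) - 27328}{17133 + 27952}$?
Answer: $- \frac{7109524429333}{11613107914200} \approx -0.6122$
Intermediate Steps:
$h = \frac{13709}{23930}$ ($h = 13709 \cdot \frac{1}{23930} = \frac{13709}{23930} \approx 0.57288$)
$\frac{\left(\frac{h}{-5382} + \frac{13102}{O{\left(19 \right)}}\right) - 27328}{17133 + 27952} = \frac{\left(\frac{13709}{23930 \left(-5382\right)} + \frac{13102}{-48}\right) - 27328}{17133 + 27952} = \frac{\left(\frac{13709}{23930} \left(- \frac{1}{5382}\right) + 13102 \left(- \frac{1}{48}\right)\right) - 27328}{45085} = \left(\left(- \frac{13709}{128791260} - \frac{6551}{24}\right) - 27328\right) \frac{1}{45085} = \left(- \frac{70309322773}{257582520} - 27328\right) \frac{1}{45085} = \left(- \frac{7109524429333}{257582520}\right) \frac{1}{45085} = - \frac{7109524429333}{11613107914200}$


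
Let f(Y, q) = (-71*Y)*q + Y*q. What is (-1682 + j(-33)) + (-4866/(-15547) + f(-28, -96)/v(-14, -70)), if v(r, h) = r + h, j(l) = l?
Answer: 8167041/15547 ≈ 525.31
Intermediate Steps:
f(Y, q) = -70*Y*q (f(Y, q) = -71*Y*q + Y*q = -70*Y*q)
v(r, h) = h + r
(-1682 + j(-33)) + (-4866/(-15547) + f(-28, -96)/v(-14, -70)) = (-1682 - 33) + (-4866/(-15547) + (-70*(-28)*(-96))/(-70 - 14)) = -1715 + (-4866*(-1/15547) - 188160/(-84)) = -1715 + (4866/15547 - 188160*(-1/84)) = -1715 + (4866/15547 + 2240) = -1715 + 34830146/15547 = 8167041/15547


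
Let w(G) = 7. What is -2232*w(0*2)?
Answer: -15624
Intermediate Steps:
-2232*w(0*2) = -2232*7 = -15624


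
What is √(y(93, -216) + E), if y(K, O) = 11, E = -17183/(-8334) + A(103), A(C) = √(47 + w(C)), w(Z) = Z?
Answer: √(100801582 + 38586420*√6)/2778 ≈ 5.0308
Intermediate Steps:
A(C) = √(47 + C)
E = 17183/8334 + 5*√6 (E = -17183/(-8334) + √(47 + 103) = -17183*(-1/8334) + √150 = 17183/8334 + 5*√6 ≈ 14.309)
√(y(93, -216) + E) = √(11 + (17183/8334 + 5*√6)) = √(108857/8334 + 5*√6)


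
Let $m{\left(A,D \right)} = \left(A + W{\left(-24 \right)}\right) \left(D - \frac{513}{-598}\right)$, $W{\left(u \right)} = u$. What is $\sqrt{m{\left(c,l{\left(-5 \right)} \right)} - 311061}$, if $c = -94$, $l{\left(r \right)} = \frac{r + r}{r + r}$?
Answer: $\frac{2 i \sqrt{6957190903}}{299} \approx 557.92 i$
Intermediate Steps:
$l{\left(r \right)} = 1$ ($l{\left(r \right)} = \frac{2 r}{2 r} = 2 r \frac{1}{2 r} = 1$)
$m{\left(A,D \right)} = \left(-24 + A\right) \left(\frac{513}{598} + D\right)$ ($m{\left(A,D \right)} = \left(A - 24\right) \left(D - \frac{513}{-598}\right) = \left(-24 + A\right) \left(D - - \frac{513}{598}\right) = \left(-24 + A\right) \left(D + \frac{513}{598}\right) = \left(-24 + A\right) \left(\frac{513}{598} + D\right)$)
$\sqrt{m{\left(c,l{\left(-5 \right)} \right)} - 311061} = \sqrt{\left(- \frac{6156}{299} - 24 + \frac{513}{598} \left(-94\right) - 94\right) - 311061} = \sqrt{\left(- \frac{6156}{299} - 24 - \frac{24111}{299} - 94\right) - 311061} = \sqrt{- \frac{65549}{299} - 311061} = \sqrt{- \frac{93072788}{299}} = \frac{2 i \sqrt{6957190903}}{299}$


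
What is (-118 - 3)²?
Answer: 14641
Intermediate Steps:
(-118 - 3)² = (-121)² = 14641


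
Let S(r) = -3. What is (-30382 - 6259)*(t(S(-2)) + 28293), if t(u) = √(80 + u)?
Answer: -1036683813 - 36641*√77 ≈ -1.0370e+9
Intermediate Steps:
(-30382 - 6259)*(t(S(-2)) + 28293) = (-30382 - 6259)*(√(80 - 3) + 28293) = -36641*(√77 + 28293) = -36641*(28293 + √77) = -1036683813 - 36641*√77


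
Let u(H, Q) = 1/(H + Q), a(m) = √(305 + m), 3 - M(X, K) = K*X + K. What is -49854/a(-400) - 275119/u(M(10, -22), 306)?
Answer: -151590569 + 49854*I*√95/95 ≈ -1.5159e+8 + 5114.9*I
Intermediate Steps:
M(X, K) = 3 - K - K*X (M(X, K) = 3 - (K*X + K) = 3 - (K + K*X) = 3 + (-K - K*X) = 3 - K - K*X)
-49854/a(-400) - 275119/u(M(10, -22), 306) = -49854/√(305 - 400) - (91064389 - 275119*(-22)*10) = -49854*(-I*√95/95) - 275119/(1/((3 + 22 + 220) + 306)) = -49854*(-I*√95/95) - 275119/(1/(245 + 306)) = -(-49854)*I*√95/95 - 275119/(1/551) = 49854*I*√95/95 - 275119/1/551 = 49854*I*√95/95 - 275119*551 = 49854*I*√95/95 - 151590569 = -151590569 + 49854*I*√95/95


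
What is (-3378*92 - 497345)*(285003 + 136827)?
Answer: -340889681430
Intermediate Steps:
(-3378*92 - 497345)*(285003 + 136827) = (-310776 - 497345)*421830 = -808121*421830 = -340889681430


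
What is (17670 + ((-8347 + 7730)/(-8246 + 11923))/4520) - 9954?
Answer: 128240228023/16620040 ≈ 7716.0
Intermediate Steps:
(17670 + ((-8347 + 7730)/(-8246 + 11923))/4520) - 9954 = (17670 - 617/3677*(1/4520)) - 9954 = (17670 - 617*1/3677*(1/4520)) - 9954 = (17670 - 617/3677*1/4520) - 9954 = (17670 - 617/16620040) - 9954 = 293676106183/16620040 - 9954 = 128240228023/16620040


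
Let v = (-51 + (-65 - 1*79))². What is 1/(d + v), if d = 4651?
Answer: 1/42676 ≈ 2.3432e-5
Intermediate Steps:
v = 38025 (v = (-51 + (-65 - 79))² = (-51 - 144)² = (-195)² = 38025)
1/(d + v) = 1/(4651 + 38025) = 1/42676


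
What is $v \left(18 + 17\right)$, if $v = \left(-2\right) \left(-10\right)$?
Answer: $700$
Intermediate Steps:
$v = 20$
$v \left(18 + 17\right) = 20 \left(18 + 17\right) = 20 \cdot 35 = 700$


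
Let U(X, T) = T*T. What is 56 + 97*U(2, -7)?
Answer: 4809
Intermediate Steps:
U(X, T) = T²
56 + 97*U(2, -7) = 56 + 97*(-7)² = 56 + 97*49 = 56 + 4753 = 4809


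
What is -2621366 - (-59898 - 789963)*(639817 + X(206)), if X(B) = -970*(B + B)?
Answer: 204114444031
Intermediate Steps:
X(B) = -1940*B
-2621366 - (-59898 - 789963)*(639817 + X(206)) = -2621366 - (-59898 - 789963)*(639817 - 1940*206) = -2621366 - (-849861)*(639817 - 399640) = -2621366 - (-849861)*240177 = -2621366 - 1*(-204117065397) = -2621366 + 204117065397 = 204114444031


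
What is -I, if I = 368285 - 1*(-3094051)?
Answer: -3462336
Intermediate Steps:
I = 3462336 (I = 368285 + 3094051 = 3462336)
-I = -1*3462336 = -3462336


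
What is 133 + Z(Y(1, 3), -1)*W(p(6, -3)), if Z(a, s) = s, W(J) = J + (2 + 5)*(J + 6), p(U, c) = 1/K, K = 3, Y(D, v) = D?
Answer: 265/3 ≈ 88.333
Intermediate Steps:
p(U, c) = 1/3
W(J) = 42 + 8*J (W(J) = J + 7*(6 + J) = J + (42 + 7*J) = 42 + 8*J)
133 + Z(Y(1, 3), -1)*W(p(6, -3)) = 133 - (42 + 8*(1/3)) = 133 - (42 + 8/3) = 133 - 1*134/3 = 133 - 134/3 = 265/3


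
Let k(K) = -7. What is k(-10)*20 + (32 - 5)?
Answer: -113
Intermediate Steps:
k(-10)*20 + (32 - 5) = -7*20 + (32 - 5) = -140 + 27 = -113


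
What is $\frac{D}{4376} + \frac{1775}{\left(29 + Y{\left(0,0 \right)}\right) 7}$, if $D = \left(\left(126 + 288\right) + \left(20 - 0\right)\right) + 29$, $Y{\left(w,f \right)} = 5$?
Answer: $\frac{3938797}{520744} \approx 7.5638$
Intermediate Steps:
$D = 463$ ($D = \left(414 + \left(20 + 0\right)\right) + 29 = \left(414 + 20\right) + 29 = 434 + 29 = 463$)
$\frac{D}{4376} + \frac{1775}{\left(29 + Y{\left(0,0 \right)}\right) 7} = \frac{463}{4376} + \frac{1775}{\left(29 + 5\right) 7} = 463 \cdot \frac{1}{4376} + \frac{1775}{34 \cdot 7} = \frac{463}{4376} + \frac{1775}{238} = \frac{3938797}{520744}$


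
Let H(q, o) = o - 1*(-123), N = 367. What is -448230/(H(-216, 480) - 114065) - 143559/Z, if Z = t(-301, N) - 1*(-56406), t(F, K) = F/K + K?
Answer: 560195094669/394004170030 ≈ 1.4218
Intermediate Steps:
H(q, o) = 123 + o (H(q, o) = o + 123 = 123 + o)
t(F, K) = K + F/K
Z = 20835390/367 (Z = (367 - 301/367) - 1*(-56406) = (367 - 301*1/367) + 56406 = (367 - 301/367) + 56406 = 134388/367 + 56406 = 20835390/367 ≈ 56772.)
-448230/(H(-216, 480) - 114065) - 143559/Z = -448230/((123 + 480) - 114065) - 143559/20835390/367 = -448230/(603 - 114065) - 143559*367/20835390 = -448230/(-113462) - 17562051/6945130 = -448230*(-1/113462) - 17562051/6945130 = 224115/56731 - 17562051/6945130 = 560195094669/394004170030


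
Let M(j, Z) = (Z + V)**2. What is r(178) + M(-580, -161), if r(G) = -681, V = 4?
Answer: 23968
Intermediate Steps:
M(j, Z) = (4 + Z)**2 (M(j, Z) = (Z + 4)**2 = (4 + Z)**2)
r(178) + M(-580, -161) = -681 + (4 - 161)**2 = -681 + (-157)**2 = -681 + 24649 = 23968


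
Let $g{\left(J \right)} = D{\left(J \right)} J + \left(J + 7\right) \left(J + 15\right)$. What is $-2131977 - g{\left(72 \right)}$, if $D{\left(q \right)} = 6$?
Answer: $-2139282$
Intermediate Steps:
$g{\left(J \right)} = 6 J + \left(7 + J\right) \left(15 + J\right)$ ($g{\left(J \right)} = 6 J + \left(J + 7\right) \left(J + 15\right) = 6 J + \left(7 + J\right) \left(15 + J\right)$)
$-2131977 - g{\left(72 \right)} = -2131977 - \left(105 + 72^{2} + 28 \cdot 72\right) = -2131977 - \left(105 + 5184 + 2016\right) = -2131977 - 7305 = -2139282$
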